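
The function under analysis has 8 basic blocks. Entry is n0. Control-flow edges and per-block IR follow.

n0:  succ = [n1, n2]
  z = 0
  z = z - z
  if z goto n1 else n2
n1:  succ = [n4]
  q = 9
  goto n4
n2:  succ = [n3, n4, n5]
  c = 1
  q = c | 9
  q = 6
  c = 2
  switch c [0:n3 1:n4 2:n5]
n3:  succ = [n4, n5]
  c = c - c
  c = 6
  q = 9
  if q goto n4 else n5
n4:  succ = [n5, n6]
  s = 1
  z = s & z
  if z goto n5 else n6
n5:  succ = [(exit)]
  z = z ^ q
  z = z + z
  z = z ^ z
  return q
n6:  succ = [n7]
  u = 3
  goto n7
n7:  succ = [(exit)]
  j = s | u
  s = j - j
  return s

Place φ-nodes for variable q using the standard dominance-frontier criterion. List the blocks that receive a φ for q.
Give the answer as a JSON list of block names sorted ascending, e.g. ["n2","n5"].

idom tree: n1←n0 n2←n0 n3←n2 n4←n0 n5←n0 n6←n4 n7←n6
Join-block Dom:
  n4: preds {n1,n2,n3}: {n0,n1} ∩ {n0,n2} ∩ {n0,n2,n3} = {n0}; idom=n0
  n5: preds {n2,n3,n4}: {n0,n2} ∩ {n0,n2,n3} ∩ {n0,n4} = {n0}; idom=n0

DF walk-up:
  join n4 pred n1: n1 stop@n0
  join n4 pred n2: n2 stop@n0
  join n4 pred n3: n3→n2 stop@n0
  join n5 pred n2: n2 stop@n0
  join n5 pred n3: n3→n2 stop@n0
  join n5 pred n4: n4 stop@n0
  n0 → ∅
  n1 → {n4}
  n2 → {n4,n5}
  n3 → {n4,n5}
  n4 → {n5}
  n5 → ∅
  n6 → ∅
  n7 → ∅

φ for q: defs {n1,n2,n3}
  DF⁺ = {n4,n5}

Answer: ["n4", "n5"]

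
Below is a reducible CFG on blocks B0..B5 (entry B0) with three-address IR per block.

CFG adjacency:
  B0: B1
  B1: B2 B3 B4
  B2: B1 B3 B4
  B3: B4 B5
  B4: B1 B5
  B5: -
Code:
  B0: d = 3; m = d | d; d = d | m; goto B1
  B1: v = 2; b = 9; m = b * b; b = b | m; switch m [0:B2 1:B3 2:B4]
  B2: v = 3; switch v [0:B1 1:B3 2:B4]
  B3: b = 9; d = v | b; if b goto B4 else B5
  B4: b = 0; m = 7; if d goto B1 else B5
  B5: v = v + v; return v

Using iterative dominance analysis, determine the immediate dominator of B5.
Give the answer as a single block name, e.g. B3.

Answer: B1

Derivation:
idom tree: B1←B0 B2←B1 B3←B1 B4←B1 B5←B1
Dom at joins:
  B1: preds {B0,B2,B4}: {B0} ∩ {B0,B1,B2} ∩ {B0,B1,B4} = {B0}; idom=B0
  B3: preds {B1,B2}: {B0,B1} ∩ {B0,B1,B2} = {B0,B1}; idom=B1
  B4: preds {B1,B2,B3}: {B0,B1} ∩ {B0,B1,B2} ∩ {B0,B1,B3} = {B0,B1}; idom=B1
  B5: preds {B3,B4}: {B0,B1,B3} ∩ {B0,B1,B4} = {B0,B1}; idom=B1

idom(B5) = B1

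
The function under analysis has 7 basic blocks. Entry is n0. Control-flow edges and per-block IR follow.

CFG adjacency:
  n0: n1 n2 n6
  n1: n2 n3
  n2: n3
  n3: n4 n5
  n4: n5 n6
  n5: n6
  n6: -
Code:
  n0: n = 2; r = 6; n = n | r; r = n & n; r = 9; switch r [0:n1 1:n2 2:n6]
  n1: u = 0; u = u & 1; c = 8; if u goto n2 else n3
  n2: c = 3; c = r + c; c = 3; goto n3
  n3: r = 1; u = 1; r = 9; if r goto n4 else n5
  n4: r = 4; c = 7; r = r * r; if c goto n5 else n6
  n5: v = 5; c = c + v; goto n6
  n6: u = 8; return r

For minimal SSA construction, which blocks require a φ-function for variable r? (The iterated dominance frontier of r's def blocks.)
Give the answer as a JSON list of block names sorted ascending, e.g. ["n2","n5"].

Answer: ["n5", "n6"]

Working:
idom tree: n1←n0 n2←n0 n3←n0 n4←n3 n5←n3 n6←n0
Join-block Dom:
  n2: preds {n0,n1}: {n0} ∩ {n0,n1} = {n0}; idom=n0
  n3: preds {n1,n2}: {n0,n1} ∩ {n0,n2} = {n0}; idom=n0
  n5: preds {n3,n4}: {n0,n3} ∩ {n0,n3,n4} = {n0,n3}; idom=n3
  n6: preds {n0,n4,n5}: {n0} ∩ {n0,n3,n4} ∩ {n0,n3,n5} = {n0}; idom=n0

DF derivation:
  n2←n0: walk · to n0
  n2←n1: walk n1 to n0
  n3←n1: walk n1 to n0
  n3←n2: walk n2 to n0
  n5←n3: walk · to n3
  n5←n4: walk n4 to n3
  n6←n0: walk · to n0
  n6←n4: walk n4→n3 to n0
  n6←n5: walk n5→n3 to n0
  n0 → ∅
  n1 → {n2,n3}
  n2 → {n3}
  n3 → {n6}
  n4 → {n5,n6}
  n5 → {n6}
  n6 → ∅

φ for r: defs {n0,n3,n4}
  DF⁺ = {n5,n6}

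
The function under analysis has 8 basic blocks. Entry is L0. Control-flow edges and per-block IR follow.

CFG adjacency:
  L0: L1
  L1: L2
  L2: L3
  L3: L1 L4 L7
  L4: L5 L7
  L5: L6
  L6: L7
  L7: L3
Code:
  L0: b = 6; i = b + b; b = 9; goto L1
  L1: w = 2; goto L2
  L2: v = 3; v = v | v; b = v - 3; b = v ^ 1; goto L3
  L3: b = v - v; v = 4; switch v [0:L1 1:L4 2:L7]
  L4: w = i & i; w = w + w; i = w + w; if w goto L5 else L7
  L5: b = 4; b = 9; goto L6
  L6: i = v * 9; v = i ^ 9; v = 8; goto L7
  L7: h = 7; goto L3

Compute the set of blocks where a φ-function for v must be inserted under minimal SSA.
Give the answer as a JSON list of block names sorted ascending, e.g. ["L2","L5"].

Answer: ["L1", "L3", "L7"]

Analysis:
idom tree: L1←L0 L2←L1 L3←L2 L4←L3 L5←L4 L6←L5 L7←L3
Dom∩ at merges:
  L1: preds {L0,L3}: {L0} ∩ {L0,L1,L2,L3} = {L0}; idom=L0
  L3: preds {L2,L7}: {L0,L1,L2} ∩ {L0,L1,L2,L3,L7} = {L0,L1,L2}; idom=L2
  L7: preds {L3,L4,L6}: {L0,L1,L2,L3} ∩ {L0,L1,L2,L3,L4} ∩ {L0,L1,L2,L3,L4,L5,L6} = {L0,L1,L2,L3}; idom=L3

DF derivation:
  join L1 pred L0: · stop@L0
  join L1 pred L3: L3→L2→L1 stop@L0
  join L3 pred L2: · stop@L2
  join L3 pred L7: L7→L3 stop@L2
  join L7 pred L3: · stop@L3
  join L7 pred L4: L4 stop@L3
  join L7 pred L6: L6→L5→L4 stop@L3
  L0: DF=∅
  L1: DF={L1}
  L2: DF={L1}
  L3: DF={L1,L3}
  L4: DF={L7}
  L5: DF={L7}
  L6: DF={L7}
  L7: DF={L3}

φ for v: defs {L2,L3,L6}
  DF⁺ = {L1,L3,L7}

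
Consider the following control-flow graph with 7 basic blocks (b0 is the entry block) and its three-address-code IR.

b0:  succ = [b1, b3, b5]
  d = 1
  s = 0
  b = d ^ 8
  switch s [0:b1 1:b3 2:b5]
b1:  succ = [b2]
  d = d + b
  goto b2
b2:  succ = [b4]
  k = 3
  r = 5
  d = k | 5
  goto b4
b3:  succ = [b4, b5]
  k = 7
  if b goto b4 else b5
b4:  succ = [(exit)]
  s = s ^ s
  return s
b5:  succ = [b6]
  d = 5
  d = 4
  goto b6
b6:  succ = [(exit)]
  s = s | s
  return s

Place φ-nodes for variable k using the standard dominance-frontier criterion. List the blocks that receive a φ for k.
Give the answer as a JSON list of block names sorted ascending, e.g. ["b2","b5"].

idom tree: b1←b0 b2←b1 b3←b0 b4←b0 b5←b0 b6←b5
Dom∩ at merges:
  b4: preds {b2,b3}: {b0,b1,b2} ∩ {b0,b3} = {b0}; idom=b0
  b5: preds {b0,b3}: {b0} ∩ {b0,b3} = {b0}; idom=b0

Frontier:
  join b4 pred b2: b2→b1 stop@b0
  join b4 pred b3: b3 stop@b0
  join b5 pred b0: · stop@b0
  join b5 pred b3: b3 stop@b0
  b0 → ∅
  b1 → {b4}
  b2 → {b4}
  b3 → {b4,b5}
  b4 → ∅
  b5 → ∅
  b6 → ∅

φ for k: defs {b2,b3}
  DF⁺ = {b4,b5}

Answer: ["b4", "b5"]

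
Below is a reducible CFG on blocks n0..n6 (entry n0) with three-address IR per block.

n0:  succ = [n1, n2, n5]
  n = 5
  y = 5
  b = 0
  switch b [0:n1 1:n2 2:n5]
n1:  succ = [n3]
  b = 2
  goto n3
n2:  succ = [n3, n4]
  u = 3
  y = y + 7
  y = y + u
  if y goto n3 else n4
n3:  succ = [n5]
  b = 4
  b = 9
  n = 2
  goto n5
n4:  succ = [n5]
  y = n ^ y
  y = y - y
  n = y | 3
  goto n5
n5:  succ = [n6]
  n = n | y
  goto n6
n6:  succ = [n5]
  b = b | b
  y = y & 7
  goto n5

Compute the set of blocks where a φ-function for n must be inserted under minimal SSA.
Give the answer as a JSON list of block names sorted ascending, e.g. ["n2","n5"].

idom tree: n1←n0 n2←n0 n3←n0 n4←n2 n5←n0 n6←n5
Dom at joins:
  n3: preds {n1,n2}: {n0,n1} ∩ {n0,n2} = {n0}; idom=n0
  n5: preds {n0,n3,n4,n6}: {n0} ∩ {n0,n3} ∩ {n0,n2,n4} ∩ {n0,n5,n6} = {n0}; idom=n0

DF derivation:
  n3←n1: walk n1 to n0
  n3←n2: walk n2 to n0
  n5←n0: walk · to n0
  n5←n3: walk n3 to n0
  n5←n4: walk n4→n2 to n0
  n5←n6: walk n6→n5 to n0
  DF(n0)=∅
  DF(n1)={n3}
  DF(n2)={n3,n5}
  DF(n3)={n5}
  DF(n4)={n5}
  DF(n5)={n5}
  DF(n6)={n5}

φ for n: defs {n0,n3,n4,n5}
  DF⁺ = {n5}

Answer: ["n5"]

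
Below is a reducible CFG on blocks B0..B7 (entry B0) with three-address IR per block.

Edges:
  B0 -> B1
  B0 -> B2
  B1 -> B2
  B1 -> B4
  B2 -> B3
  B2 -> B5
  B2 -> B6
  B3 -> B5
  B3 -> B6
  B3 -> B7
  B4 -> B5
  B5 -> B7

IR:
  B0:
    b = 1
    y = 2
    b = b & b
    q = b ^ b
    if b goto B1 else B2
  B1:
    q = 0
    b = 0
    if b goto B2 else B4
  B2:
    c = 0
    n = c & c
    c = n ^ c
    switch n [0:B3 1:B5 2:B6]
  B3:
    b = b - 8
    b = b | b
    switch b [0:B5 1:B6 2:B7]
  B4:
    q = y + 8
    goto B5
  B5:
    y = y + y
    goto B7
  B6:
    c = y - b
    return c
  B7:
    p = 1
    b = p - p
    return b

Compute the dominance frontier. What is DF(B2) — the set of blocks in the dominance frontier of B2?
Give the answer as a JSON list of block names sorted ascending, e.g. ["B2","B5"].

Answer: ["B5", "B7"]

Derivation:
idom tree: B1←B0 B2←B0 B3←B2 B4←B1 B5←B0 B6←B2 B7←B0
Join-block Dom:
  B2: preds {B0,B1}: {B0} ∩ {B0,B1} = {B0}; idom=B0
  B5: preds {B2,B3,B4}: {B0,B2} ∩ {B0,B2,B3} ∩ {B0,B1,B4} = {B0}; idom=B0
  B6: preds {B2,B3}: {B0,B2} ∩ {B0,B2,B3} = {B0,B2}; idom=B2
  B7: preds {B3,B5}: {B0,B2,B3} ∩ {B0,B5} = {B0}; idom=B0

DF derivation:
  B2←B0: walk · to B0
  B2←B1: walk B1 to B0
  B5←B2: walk B2 to B0
  B5←B3: walk B3→B2 to B0
  B5←B4: walk B4→B1 to B0
  B6←B2: walk · to B2
  B6←B3: walk B3 to B2
  B7←B3: walk B3→B2 to B0
  B7←B5: walk B5 to B0
  DF(B0)=∅
  DF(B1)={B2,B5}
  DF(B2)={B5,B7}
  DF(B3)={B5,B6,B7}
  DF(B4)={B5}
  DF(B5)={B7}
  DF(B6)=∅
  DF(B7)=∅

DF(B2) = ["B5", "B7"]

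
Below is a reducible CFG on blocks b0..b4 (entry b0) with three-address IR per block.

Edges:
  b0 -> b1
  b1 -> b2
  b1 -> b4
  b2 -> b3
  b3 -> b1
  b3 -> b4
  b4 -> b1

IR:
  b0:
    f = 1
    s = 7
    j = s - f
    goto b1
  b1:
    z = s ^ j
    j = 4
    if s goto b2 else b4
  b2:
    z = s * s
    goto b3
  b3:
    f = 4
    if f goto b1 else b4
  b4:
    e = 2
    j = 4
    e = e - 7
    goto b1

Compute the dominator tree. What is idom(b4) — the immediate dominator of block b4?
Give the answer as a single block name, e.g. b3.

Answer: b1

Derivation:
idom tree: b1←b0 b2←b1 b3←b2 b4←b1
Join-block Dom:
  b1: preds {b0,b3,b4}: {b0} ∩ {b0,b1,b2,b3} ∩ {b0,b1,b4} = {b0}; idom=b0
  b4: preds {b1,b3}: {b0,b1} ∩ {b0,b1,b2,b3} = {b0,b1}; idom=b1

idom(b4) = b1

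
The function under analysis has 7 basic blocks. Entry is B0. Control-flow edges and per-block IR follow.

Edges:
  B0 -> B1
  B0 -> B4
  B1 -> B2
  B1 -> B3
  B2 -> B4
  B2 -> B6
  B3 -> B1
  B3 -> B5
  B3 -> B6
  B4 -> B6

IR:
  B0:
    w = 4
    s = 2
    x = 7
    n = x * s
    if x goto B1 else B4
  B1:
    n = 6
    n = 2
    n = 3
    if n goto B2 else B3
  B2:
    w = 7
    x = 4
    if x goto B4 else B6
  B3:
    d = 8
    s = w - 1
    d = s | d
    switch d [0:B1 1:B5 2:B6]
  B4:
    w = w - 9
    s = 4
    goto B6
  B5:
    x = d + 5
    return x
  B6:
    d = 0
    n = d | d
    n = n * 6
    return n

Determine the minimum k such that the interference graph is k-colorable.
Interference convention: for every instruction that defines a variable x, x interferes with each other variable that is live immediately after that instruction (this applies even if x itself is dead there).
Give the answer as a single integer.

Block summaries:
  B0: def={n,s,w,x} ue=∅
  B1: def={n} ue=∅
  B2: def={w,x} ue=∅
  B3: def={d,s} ue={w}
  B4: def={s,w} ue={w}
  B5: def={x} ue={d}
  B6: def={d,n} ue=∅

Backward fixpoint:
  live B0: ∅→{w}
  live B1: {w}→{w}
  live B2: ∅→{w}
  live B3: {w}→{d,w}
  live B4: {w}→∅
  live B5: {d}→∅
  live B6: ∅→∅

Interfere edges:
  d↔{s,w}
  n↔{w,x}
  s↔{d,w,x}
  w↔{d,n,s,x}
  x↔{n,s,w}

Chromatic number:
  clique {d,s,w} ⇒ need ≥ 3
  3-colouring: R0={w}  R1={n,s}  R2={d,x}
  χ = 3

Answer: 3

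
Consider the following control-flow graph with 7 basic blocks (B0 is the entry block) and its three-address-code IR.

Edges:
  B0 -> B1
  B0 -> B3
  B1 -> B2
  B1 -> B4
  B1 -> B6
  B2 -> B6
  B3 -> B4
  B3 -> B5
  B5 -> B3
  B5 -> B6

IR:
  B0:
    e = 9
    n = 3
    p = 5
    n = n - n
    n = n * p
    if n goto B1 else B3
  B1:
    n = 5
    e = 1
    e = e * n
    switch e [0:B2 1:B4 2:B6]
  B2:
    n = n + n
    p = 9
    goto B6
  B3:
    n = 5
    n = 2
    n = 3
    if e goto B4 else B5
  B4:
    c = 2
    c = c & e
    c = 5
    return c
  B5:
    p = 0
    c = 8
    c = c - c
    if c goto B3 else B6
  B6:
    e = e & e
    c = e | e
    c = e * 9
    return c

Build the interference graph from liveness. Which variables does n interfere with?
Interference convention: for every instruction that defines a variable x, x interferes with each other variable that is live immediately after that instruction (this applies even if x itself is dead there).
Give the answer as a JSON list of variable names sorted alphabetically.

Answer: ["e", "p"]

Derivation:
Block summaries:
  B0: {e,n,p} / ∅
  B1: {e,n} / ∅
  B2: {n,p} / {n}
  B3: {n} / {e}
  B4: {c} / {e}
  B5: {c,p} / ∅
  B6: {c,e} / {e}

Liveness:
  B0: in=∅ out={e}
  B1: in=∅ out={e,n}
  B2: in={e,n} out={e}
  B3: in={e} out={e}
  B4: in={e} out=∅
  B5: in={e} out={e}
  B6: in={e} out=∅

Interfere edges:
  c: {e}
  e: {c,n,p}
  n: {e,p}
  p: {e,n}

N(n) = ["e", "p"]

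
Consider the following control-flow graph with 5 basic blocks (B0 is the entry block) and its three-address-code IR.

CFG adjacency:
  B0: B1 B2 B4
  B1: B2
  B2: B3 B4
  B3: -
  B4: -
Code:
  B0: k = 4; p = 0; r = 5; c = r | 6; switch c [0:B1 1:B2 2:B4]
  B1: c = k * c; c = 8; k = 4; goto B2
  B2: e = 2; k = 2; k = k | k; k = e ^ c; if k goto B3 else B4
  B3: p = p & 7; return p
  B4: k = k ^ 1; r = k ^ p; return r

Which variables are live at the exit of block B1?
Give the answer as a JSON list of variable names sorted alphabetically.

Answer: ["c", "p"]

Derivation:
Block summaries:
  B0: {c,k,p,r} / ∅
  B1: {c,k} / {c,k}
  B2: {e,k} / {c}
  B3: {p} / {p}
  B4: {k,r} / {k,p}

Live sets:
  live B0: ∅→{c,k,p}
  live B1: {c,k,p}→{c,p}
  live B2: {c,p}→{k,p}
  live B3: {p}→∅
  live B4: {k,p}→∅

live-out(B1) = ["c", "p"]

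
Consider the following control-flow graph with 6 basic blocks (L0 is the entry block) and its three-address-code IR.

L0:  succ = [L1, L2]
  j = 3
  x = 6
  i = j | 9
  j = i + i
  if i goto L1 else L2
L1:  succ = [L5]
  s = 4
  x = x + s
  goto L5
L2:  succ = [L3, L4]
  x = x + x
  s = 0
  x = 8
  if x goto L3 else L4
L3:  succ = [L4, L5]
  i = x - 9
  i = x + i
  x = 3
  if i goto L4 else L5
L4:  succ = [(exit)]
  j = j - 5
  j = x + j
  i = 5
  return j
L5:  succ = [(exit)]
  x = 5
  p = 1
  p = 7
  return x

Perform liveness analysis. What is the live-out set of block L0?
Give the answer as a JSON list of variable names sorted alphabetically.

Per-block:
  L0: {i,j,x} / ∅
  L1: {s,x} / {x}
  L2: {s,x} / {x}
  L3: {i,x} / {x}
  L4: {i,j} / {j,x}
  L5: {p,x} / ∅

Live sets:
  L0: in=∅ out={j,x}
  L1: in={x} out=∅
  L2: in={j,x} out={j,x}
  L3: in={j,x} out={j,x}
  L4: in={j,x} out=∅
  L5: in=∅ out=∅

live-out(L0) = ["j", "x"]

Answer: ["j", "x"]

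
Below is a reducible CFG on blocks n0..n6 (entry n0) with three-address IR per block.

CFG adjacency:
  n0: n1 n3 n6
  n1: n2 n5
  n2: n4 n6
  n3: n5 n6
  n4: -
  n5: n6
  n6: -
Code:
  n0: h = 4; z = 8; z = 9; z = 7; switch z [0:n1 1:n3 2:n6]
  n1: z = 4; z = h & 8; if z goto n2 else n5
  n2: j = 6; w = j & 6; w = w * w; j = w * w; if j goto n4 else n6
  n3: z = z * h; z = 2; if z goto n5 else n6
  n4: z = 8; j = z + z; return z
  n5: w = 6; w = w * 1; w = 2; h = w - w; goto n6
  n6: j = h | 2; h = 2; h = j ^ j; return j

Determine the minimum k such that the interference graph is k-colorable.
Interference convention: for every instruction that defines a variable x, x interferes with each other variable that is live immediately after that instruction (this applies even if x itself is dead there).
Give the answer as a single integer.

Block summaries:
  n0: {h,z} / ∅
  n1: {z} / {h}
  n2: {j,w} / ∅
  n3: {z} / {h,z}
  n4: {j,z} / ∅
  n5: {h,w} / ∅
  n6: {h,j} / {h}

Backward fixpoint:
  live n0: ∅→{h,z}
  live n1: {h}→{h}
  live n2: {h}→{h}
  live n3: {h,z}→{h}
  live n4: ∅→∅
  live n5: ∅→{h}
  live n6: {h}→∅

Interference:
  h — {j,w,z}
  j — {h,z}
  w — {h}
  z — {h,j}

Chromatic number:
  {h,j,z} pairwise interfere (3-clique) ⇒ χ ≥ 3
  3-colouring: c0={h}  c1={j,w}  c2={z}
  χ = 3

Answer: 3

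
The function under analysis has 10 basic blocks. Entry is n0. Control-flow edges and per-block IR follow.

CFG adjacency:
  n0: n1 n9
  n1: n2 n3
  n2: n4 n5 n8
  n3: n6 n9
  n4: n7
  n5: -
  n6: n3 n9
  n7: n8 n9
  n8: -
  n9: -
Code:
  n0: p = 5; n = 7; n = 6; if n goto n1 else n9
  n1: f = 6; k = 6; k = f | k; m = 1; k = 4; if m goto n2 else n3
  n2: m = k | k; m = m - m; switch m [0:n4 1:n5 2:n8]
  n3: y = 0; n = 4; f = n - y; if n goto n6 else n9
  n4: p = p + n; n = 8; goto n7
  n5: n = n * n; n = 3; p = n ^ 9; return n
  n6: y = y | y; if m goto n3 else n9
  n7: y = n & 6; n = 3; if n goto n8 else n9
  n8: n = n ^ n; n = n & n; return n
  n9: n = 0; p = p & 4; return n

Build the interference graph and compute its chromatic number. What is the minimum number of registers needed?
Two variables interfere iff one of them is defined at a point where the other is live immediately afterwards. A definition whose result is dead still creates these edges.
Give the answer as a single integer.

Per-block:
  n0: {n,p} / ∅
  n1: {f,k,m} / ∅
  n2: {m} / {k}
  n3: {f,n,y} / ∅
  n4: {n,p} / {n,p}
  n5: {n,p} / {n}
  n6: {y} / {m,y}
  n7: {n,y} / {n}
  n8: {n} / {n}
  n9: {n,p} / {p}

Live sets:
  n0 li=∅ lo={n,p}
  n1 li={n,p} lo={k,m,n,p}
  n2 li={k,n,p} lo={n,p}
  n3 li={m,p} lo={m,p,y}
  n4 li={n,p} lo={n,p}
  n5 li={n} lo=∅
  n6 li={m,p,y} lo={m,p}
  n7 li={n,p} lo={n,p}
  n8 li={n} lo=∅
  n9 li={p} lo=∅

Interference:
  f — {k,m,n,p,y}
  k — {f,m,n,p}
  m — {f,k,n,p,y}
  n — {f,k,m,p,y}
  p — {f,k,m,n,y}
  y — {f,m,n,p}

Colouring:
  {f,k,m,n,p} pairwise interfere (5-clique) ⇒ χ ≥ 5
  5-colouring: r0={f}  r1={m}  r2={n}  r3={p}  r4={k,y}
  χ = 5

Answer: 5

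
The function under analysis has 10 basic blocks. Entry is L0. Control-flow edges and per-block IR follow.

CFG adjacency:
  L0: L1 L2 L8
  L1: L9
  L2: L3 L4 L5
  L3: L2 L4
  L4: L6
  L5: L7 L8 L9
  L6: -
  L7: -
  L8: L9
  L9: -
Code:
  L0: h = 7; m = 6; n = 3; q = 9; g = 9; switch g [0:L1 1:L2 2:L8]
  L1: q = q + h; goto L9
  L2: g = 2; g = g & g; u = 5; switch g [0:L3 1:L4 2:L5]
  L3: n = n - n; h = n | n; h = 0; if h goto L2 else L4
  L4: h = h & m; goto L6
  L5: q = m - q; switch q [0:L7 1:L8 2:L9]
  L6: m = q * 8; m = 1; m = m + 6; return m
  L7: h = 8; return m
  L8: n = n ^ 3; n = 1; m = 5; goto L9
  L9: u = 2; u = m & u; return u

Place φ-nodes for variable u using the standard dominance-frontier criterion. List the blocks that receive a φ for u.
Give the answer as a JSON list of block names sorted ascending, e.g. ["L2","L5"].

Answer: ["L2", "L8", "L9"]

Derivation:
idom tree: L1←L0 L2←L0 L3←L2 L4←L2 L5←L2 L6←L4 L7←L5 L8←L0 L9←L0
Dom∩ at merges:
  L2: preds {L0,L3}: {L0} ∩ {L0,L2,L3} = {L0}; idom=L0
  L4: preds {L2,L3}: {L0,L2} ∩ {L0,L2,L3} = {L0,L2}; idom=L2
  L8: preds {L0,L5}: {L0} ∩ {L0,L2,L5} = {L0}; idom=L0
  L9: preds {L1,L5,L8}: {L0,L1} ∩ {L0,L2,L5} ∩ {L0,L8} = {L0}; idom=L0

DF walk-up:
  join L2 pred L0: · stop@L0
  join L2 pred L3: L3→L2 stop@L0
  join L4 pred L2: · stop@L2
  join L4 pred L3: L3 stop@L2
  join L8 pred L0: · stop@L0
  join L8 pred L5: L5→L2 stop@L0
  join L9 pred L1: L1 stop@L0
  join L9 pred L5: L5→L2 stop@L0
  join L9 pred L8: L8 stop@L0
  DF(L0)=∅
  DF(L1)={L9}
  DF(L2)={L2,L8,L9}
  DF(L3)={L2,L4}
  DF(L4)=∅
  DF(L5)={L8,L9}
  DF(L6)=∅
  DF(L7)=∅
  DF(L8)={L9}
  DF(L9)=∅

φ for u: defs {L2,L9}
  DF⁺ = {L2,L8,L9}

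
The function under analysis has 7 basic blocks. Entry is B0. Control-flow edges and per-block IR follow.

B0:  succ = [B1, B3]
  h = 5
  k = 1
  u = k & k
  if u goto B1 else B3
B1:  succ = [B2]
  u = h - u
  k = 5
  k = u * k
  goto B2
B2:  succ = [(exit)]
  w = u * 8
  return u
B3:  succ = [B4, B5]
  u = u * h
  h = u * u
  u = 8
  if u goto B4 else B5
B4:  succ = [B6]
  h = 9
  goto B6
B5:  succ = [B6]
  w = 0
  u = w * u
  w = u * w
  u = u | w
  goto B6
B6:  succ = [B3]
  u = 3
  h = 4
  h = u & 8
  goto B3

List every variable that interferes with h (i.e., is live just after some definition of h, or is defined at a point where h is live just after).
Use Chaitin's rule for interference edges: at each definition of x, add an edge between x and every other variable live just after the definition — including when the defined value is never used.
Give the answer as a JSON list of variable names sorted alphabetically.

Block summaries:
  B0: {h,k,u} / ∅
  B1: {k,u} / {h,u}
  B2: {w} / {u}
  B3: {h,u} / {h,u}
  B4: {h} / ∅
  B5: {u,w} / {u}
  B6: {h,u} / ∅

Backward fixpoint:
  live B0: ∅→{h,u}
  live B1: {h,u}→{u}
  live B2: {u}→∅
  live B3: {h,u}→{u}
  live B4: ∅→∅
  live B5: {u}→∅
  live B6: ∅→{h,u}

Interfere edges:
  h↔{k,u}
  k↔{h,u}
  u↔{h,k,w}
  w↔{u}

N(h) = ["k", "u"]

Answer: ["k", "u"]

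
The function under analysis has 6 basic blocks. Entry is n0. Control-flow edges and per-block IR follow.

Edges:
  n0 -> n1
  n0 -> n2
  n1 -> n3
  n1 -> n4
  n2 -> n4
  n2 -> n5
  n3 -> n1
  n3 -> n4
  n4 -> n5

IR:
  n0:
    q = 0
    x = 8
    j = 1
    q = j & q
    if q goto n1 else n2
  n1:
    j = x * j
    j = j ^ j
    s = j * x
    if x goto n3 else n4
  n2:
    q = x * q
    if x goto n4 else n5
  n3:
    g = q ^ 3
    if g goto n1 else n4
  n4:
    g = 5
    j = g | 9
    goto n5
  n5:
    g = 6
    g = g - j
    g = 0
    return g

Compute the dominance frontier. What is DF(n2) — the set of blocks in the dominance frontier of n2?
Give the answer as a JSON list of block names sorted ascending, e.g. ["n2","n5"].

idom tree: n1←n0 n2←n0 n3←n1 n4←n0 n5←n0
Join-block Dom:
  n1: preds {n0,n3}: {n0} ∩ {n0,n1,n3} = {n0}; idom=n0
  n4: preds {n1,n2,n3}: {n0,n1} ∩ {n0,n2} ∩ {n0,n1,n3} = {n0}; idom=n0
  n5: preds {n2,n4}: {n0,n2} ∩ {n0,n4} = {n0}; idom=n0

Frontier:
  join n1 pred n0: · stop@n0
  join n1 pred n3: n3→n1 stop@n0
  join n4 pred n1: n1 stop@n0
  join n4 pred n2: n2 stop@n0
  join n4 pred n3: n3→n1 stop@n0
  join n5 pred n2: n2 stop@n0
  join n5 pred n4: n4 stop@n0
  DF(n0)=∅
  DF(n1)={n1,n4}
  DF(n2)={n4,n5}
  DF(n3)={n1,n4}
  DF(n4)={n5}
  DF(n5)=∅

DF(n2) = ["n4", "n5"]

Answer: ["n4", "n5"]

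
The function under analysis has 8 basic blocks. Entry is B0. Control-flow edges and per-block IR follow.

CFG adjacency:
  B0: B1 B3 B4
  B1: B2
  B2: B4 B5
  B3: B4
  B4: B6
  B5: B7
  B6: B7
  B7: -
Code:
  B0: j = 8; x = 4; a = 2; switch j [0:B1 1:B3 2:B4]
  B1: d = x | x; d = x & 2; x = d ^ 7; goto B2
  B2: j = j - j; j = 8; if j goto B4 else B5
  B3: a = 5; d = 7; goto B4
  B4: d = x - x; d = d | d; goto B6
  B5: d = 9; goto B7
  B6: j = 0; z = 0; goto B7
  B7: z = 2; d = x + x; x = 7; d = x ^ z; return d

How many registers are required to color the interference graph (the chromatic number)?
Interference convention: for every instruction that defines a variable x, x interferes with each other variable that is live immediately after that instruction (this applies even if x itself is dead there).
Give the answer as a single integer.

def/use:
  B0: def={a,j,x} ue=∅
  B1: def={d,x} ue={x}
  B2: def={j} ue={j}
  B3: def={a,d} ue=∅
  B4: def={d} ue={x}
  B5: def={d} ue=∅
  B6: def={j,z} ue=∅
  B7: def={d,x,z} ue={x}

Live sets:
  live B0: ∅→{j,x}
  live B1: {j,x}→{j,x}
  live B2: {j,x}→{x}
  live B3: {x}→{x}
  live B4: {x}→{x}
  live B5: {x}→{x}
  live B6: {x}→{x}
  live B7: {x}→∅

Interfere edges:
  a: {j,x}
  d: {j,x,z}
  j: {a,d,x}
  x: {a,d,j,z}
  z: {d,x}

Chromatic number:
  {a,j,x} pairwise interfere (3-clique) ⇒ χ ≥ 3
  assign a→c1 d→c1 j→c2 x→c0 z→c2 — no edge inside a register ⇒ χ ≤ 3
  χ = 3

Answer: 3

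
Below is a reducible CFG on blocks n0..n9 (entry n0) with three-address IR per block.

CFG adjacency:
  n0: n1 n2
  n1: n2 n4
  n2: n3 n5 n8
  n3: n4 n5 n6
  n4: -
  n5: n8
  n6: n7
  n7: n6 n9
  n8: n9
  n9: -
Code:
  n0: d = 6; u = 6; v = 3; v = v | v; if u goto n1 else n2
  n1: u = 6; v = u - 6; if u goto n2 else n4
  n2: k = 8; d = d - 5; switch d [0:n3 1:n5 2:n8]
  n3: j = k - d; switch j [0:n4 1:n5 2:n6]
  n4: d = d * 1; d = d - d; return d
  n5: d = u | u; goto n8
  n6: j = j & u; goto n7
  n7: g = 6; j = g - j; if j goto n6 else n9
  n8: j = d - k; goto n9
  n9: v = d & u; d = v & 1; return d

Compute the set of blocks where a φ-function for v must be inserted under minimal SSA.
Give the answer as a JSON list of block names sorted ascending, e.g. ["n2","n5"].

idom tree: n1←n0 n2←n0 n3←n2 n4←n0 n5←n2 n6←n3 n7←n6 n8←n2 n9←n2
Join-block Dom:
  n2: preds {n0,n1}: {n0} ∩ {n0,n1} = {n0}; idom=n0
  n4: preds {n1,n3}: {n0,n1} ∩ {n0,n2,n3} = {n0}; idom=n0
  n5: preds {n2,n3}: {n0,n2} ∩ {n0,n2,n3} = {n0,n2}; idom=n2
  n6: preds {n3,n7}: {n0,n2,n3} ∩ {n0,n2,n3,n6,n7} = {n0,n2,n3}; idom=n3
  n8: preds {n2,n5}: {n0,n2} ∩ {n0,n2,n5} = {n0,n2}; idom=n2
  n9: preds {n7,n8}: {n0,n2,n3,n6,n7} ∩ {n0,n2,n8} = {n0,n2}; idom=n2

Frontier:
  n2←n0: walk · to n0
  n2←n1: walk n1 to n0
  n4←n1: walk n1 to n0
  n4←n3: walk n3→n2 to n0
  n5←n2: walk · to n2
  n5←n3: walk n3 to n2
  n6←n3: walk · to n3
  n6←n7: walk n7→n6 to n3
  n8←n2: walk · to n2
  n8←n5: walk n5 to n2
  n9←n7: walk n7→n6→n3 to n2
  n9←n8: walk n8 to n2
  n0 → ∅
  n1 → {n2,n4}
  n2 → {n4}
  n3 → {n4,n5,n9}
  n4 → ∅
  n5 → {n8}
  n6 → {n6,n9}
  n7 → {n6,n9}
  n8 → {n9}
  n9 → ∅

φ for v: defs {n0,n1,n9}
  DF⁺ = {n2,n4}

Answer: ["n2", "n4"]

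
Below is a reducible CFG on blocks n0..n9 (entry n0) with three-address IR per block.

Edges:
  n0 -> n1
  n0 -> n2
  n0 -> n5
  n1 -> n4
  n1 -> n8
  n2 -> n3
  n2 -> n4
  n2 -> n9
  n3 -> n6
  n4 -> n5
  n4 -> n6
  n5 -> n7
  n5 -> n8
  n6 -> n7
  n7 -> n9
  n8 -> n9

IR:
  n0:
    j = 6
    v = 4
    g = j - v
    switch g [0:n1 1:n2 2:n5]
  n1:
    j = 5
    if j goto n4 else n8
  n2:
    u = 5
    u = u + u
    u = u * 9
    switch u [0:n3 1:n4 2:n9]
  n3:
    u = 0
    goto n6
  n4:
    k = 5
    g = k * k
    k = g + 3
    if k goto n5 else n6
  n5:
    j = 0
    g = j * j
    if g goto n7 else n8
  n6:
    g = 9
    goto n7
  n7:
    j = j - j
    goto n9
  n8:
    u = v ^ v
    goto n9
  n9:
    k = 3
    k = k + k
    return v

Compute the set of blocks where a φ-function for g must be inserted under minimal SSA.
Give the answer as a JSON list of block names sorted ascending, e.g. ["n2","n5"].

idom tree: n1←n0 n2←n0 n3←n2 n4←n0 n5←n0 n6←n0 n7←n0 n8←n0 n9←n0
Dom∩ at merges:
  n4: preds {n1,n2}: {n0,n1} ∩ {n0,n2} = {n0}; idom=n0
  n5: preds {n0,n4}: {n0} ∩ {n0,n4} = {n0}; idom=n0
  n6: preds {n3,n4}: {n0,n2,n3} ∩ {n0,n4} = {n0}; idom=n0
  n7: preds {n5,n6}: {n0,n5} ∩ {n0,n6} = {n0}; idom=n0
  n8: preds {n1,n5}: {n0,n1} ∩ {n0,n5} = {n0}; idom=n0
  n9: preds {n2,n7,n8}: {n0,n2} ∩ {n0,n7} ∩ {n0,n8} = {n0}; idom=n0

DF derivation:
  join n4 pred n1: n1 stop@n0
  join n4 pred n2: n2 stop@n0
  join n5 pred n0: · stop@n0
  join n5 pred n4: n4 stop@n0
  join n6 pred n3: n3→n2 stop@n0
  join n6 pred n4: n4 stop@n0
  join n7 pred n5: n5 stop@n0
  join n7 pred n6: n6 stop@n0
  join n8 pred n1: n1 stop@n0
  join n8 pred n5: n5 stop@n0
  join n9 pred n2: n2 stop@n0
  join n9 pred n7: n7 stop@n0
  join n9 pred n8: n8 stop@n0
  DF(n0)=∅
  DF(n1)={n4,n8}
  DF(n2)={n4,n6,n9}
  DF(n3)={n6}
  DF(n4)={n5,n6}
  DF(n5)={n7,n8}
  DF(n6)={n7}
  DF(n7)={n9}
  DF(n8)={n9}
  DF(n9)=∅

φ for g: defs {n0,n4,n5,n6}
  DF⁺ = {n5,n6,n7,n8,n9}

Answer: ["n5", "n6", "n7", "n8", "n9"]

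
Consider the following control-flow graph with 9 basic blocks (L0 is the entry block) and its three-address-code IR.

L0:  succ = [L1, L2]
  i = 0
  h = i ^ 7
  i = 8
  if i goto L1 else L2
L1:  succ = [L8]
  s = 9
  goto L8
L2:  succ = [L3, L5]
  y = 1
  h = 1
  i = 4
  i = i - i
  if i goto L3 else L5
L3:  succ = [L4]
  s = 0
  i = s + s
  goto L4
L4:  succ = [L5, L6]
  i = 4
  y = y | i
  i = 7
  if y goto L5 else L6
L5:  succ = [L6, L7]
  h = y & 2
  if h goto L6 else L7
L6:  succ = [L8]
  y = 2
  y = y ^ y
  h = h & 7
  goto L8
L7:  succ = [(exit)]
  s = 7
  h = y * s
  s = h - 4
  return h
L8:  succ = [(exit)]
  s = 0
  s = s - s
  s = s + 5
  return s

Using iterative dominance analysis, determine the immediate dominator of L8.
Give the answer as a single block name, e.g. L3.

Answer: L0

Derivation:
idom tree: L1←L0 L2←L0 L3←L2 L4←L3 L5←L2 L6←L2 L7←L5 L8←L0
Dom∩ at merges:
  L5: preds {L2,L4}: {L0,L2} ∩ {L0,L2,L3,L4} = {L0,L2}; idom=L2
  L6: preds {L4,L5}: {L0,L2,L3,L4} ∩ {L0,L2,L5} = {L0,L2}; idom=L2
  L8: preds {L1,L6}: {L0,L1} ∩ {L0,L2,L6} = {L0}; idom=L0

idom(L8) = L0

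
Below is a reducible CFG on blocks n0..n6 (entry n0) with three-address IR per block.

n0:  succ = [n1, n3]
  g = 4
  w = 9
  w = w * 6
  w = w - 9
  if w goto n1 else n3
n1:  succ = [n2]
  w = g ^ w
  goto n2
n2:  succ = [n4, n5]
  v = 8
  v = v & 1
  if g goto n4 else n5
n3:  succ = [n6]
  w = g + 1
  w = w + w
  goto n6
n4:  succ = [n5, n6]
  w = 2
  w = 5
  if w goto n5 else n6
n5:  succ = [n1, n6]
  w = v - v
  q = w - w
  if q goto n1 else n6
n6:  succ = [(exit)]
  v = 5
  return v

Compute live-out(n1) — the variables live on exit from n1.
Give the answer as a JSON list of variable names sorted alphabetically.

Per-block:
  n0: def={g,w} ue=∅
  n1: def={w} ue={g,w}
  n2: def={v} ue={g}
  n3: def={w} ue={g}
  n4: def={w} ue=∅
  n5: def={q,w} ue={v}
  n6: def={v} ue=∅

Backward fixpoint:
  n0: in=∅ out={g,w}
  n1: in={g,w} out={g}
  n2: in={g} out={g,v}
  n3: in={g} out=∅
  n4: in={g,v} out={g,v}
  n5: in={g,v} out={g,w}
  n6: in=∅ out=∅

live-out(n1) = ["g"]

Answer: ["g"]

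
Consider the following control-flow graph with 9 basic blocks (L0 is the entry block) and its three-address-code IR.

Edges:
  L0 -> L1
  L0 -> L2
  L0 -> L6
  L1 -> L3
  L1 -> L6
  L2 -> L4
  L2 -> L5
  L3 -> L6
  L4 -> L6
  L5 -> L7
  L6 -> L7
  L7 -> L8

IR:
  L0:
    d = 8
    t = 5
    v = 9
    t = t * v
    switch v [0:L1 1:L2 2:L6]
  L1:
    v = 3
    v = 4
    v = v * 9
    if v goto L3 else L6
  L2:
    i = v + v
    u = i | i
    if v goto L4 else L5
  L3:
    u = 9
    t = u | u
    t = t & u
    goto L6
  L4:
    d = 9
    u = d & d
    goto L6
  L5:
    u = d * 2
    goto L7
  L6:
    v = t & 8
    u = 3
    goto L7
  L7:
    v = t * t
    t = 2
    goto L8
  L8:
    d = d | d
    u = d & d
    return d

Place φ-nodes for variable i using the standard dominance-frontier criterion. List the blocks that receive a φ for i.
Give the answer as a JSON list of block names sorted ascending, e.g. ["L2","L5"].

Answer: ["L6", "L7"]

Analysis:
idom tree: L1←L0 L2←L0 L3←L1 L4←L2 L5←L2 L6←L0 L7←L0 L8←L7
Join-block Dom:
  L6: preds {L0,L1,L3,L4}: {L0} ∩ {L0,L1} ∩ {L0,L1,L3} ∩ {L0,L2,L4} = {L0}; idom=L0
  L7: preds {L5,L6}: {L0,L2,L5} ∩ {L0,L6} = {L0}; idom=L0

DF walk-up:
  L6←L0: walk · to L0
  L6←L1: walk L1 to L0
  L6←L3: walk L3→L1 to L0
  L6←L4: walk L4→L2 to L0
  L7←L5: walk L5→L2 to L0
  L7←L6: walk L6 to L0
  L0 → ∅
  L1 → {L6}
  L2 → {L6,L7}
  L3 → {L6}
  L4 → {L6}
  L5 → {L7}
  L6 → {L7}
  L7 → ∅
  L8 → ∅

φ for i: defs {L2}
  DF⁺ = {L6,L7}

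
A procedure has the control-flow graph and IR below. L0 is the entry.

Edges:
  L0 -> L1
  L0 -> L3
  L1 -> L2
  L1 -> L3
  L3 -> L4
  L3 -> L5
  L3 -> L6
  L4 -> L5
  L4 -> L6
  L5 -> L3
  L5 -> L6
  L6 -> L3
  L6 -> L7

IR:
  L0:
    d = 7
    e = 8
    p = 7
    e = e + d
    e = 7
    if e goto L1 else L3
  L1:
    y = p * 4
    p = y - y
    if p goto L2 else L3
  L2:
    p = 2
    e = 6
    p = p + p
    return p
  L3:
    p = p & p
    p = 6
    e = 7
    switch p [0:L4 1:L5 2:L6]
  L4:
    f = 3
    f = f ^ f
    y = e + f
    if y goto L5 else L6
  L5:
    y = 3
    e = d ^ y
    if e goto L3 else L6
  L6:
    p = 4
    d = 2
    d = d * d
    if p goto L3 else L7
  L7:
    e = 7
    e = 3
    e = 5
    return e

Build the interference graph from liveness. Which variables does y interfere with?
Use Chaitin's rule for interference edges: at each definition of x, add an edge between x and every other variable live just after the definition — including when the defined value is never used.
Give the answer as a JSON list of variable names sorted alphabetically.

Block summaries:
  L0: {d,e,p} / ∅
  L1: {p,y} / {p}
  L2: {e,p} / ∅
  L3: {e,p} / {p}
  L4: {f,y} / {e}
  L5: {e,y} / {d}
  L6: {d,p} / ∅
  L7: {e} / ∅

Live sets:
  L0 li=∅ lo={d,p}
  L1 li={d,p} lo={d,p}
  L2 li=∅ lo=∅
  L3 li={d,p} lo={d,e,p}
  L4 li={d,e,p} lo={d,p}
  L5 li={d,p} lo={d,p}
  L6 li=∅ lo={d,p}
  L7 li=∅ lo=∅

Conflict graph:
  d↔{e,f,p,y}
  e↔{d,f,p}
  f↔{d,e,p}
  p↔{d,e,f,y}
  y↔{d,p}

N(y) = ["d", "p"]

Answer: ["d", "p"]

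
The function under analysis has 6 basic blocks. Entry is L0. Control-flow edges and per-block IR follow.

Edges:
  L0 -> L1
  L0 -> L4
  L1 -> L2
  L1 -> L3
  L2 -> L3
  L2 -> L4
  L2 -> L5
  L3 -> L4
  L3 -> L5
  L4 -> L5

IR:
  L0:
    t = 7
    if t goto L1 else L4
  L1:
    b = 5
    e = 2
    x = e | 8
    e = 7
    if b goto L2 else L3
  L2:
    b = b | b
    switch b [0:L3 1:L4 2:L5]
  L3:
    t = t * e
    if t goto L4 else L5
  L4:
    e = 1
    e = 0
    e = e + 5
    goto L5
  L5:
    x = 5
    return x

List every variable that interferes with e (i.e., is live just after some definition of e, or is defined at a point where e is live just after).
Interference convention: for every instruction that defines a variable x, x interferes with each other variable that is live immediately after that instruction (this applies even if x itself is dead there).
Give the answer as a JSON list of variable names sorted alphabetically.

Answer: ["b", "t"]

Analysis:
def/use:
  L0: {t} / ∅
  L1: {b,e,x} / ∅
  L2: {b} / {b}
  L3: {t} / {e,t}
  L4: {e} / ∅
  L5: {x} / ∅

Liveness:
  L0: in=∅ out={t}
  L1: in={t} out={b,e,t}
  L2: in={b,e,t} out={e,t}
  L3: in={e,t} out=∅
  L4: in=∅ out=∅
  L5: in=∅ out=∅

Conflict graph:
  b↔{e,t,x}
  e↔{b,t}
  t↔{b,e,x}
  x↔{b,t}

N(e) = ["b", "t"]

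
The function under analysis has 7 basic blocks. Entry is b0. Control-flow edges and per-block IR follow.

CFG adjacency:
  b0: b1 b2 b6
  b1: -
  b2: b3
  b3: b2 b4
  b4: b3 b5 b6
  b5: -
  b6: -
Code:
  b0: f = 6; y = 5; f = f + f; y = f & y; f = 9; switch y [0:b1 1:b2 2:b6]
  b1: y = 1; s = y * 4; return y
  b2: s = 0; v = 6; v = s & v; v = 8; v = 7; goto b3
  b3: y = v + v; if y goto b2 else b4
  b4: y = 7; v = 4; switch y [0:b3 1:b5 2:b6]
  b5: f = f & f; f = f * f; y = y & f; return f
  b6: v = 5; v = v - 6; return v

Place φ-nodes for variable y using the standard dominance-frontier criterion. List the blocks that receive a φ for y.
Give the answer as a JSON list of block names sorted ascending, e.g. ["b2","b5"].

Answer: ["b2", "b3", "b6"]

Analysis:
idom tree: b1←b0 b2←b0 b3←b2 b4←b3 b5←b4 b6←b0
Join-block Dom:
  b2: preds {b0,b3}: {b0} ∩ {b0,b2,b3} = {b0}; idom=b0
  b3: preds {b2,b4}: {b0,b2} ∩ {b0,b2,b3,b4} = {b0,b2}; idom=b2
  b6: preds {b0,b4}: {b0} ∩ {b0,b2,b3,b4} = {b0}; idom=b0

Frontier:
  join b2 pred b0: · stop@b0
  join b2 pred b3: b3→b2 stop@b0
  join b3 pred b2: · stop@b2
  join b3 pred b4: b4→b3 stop@b2
  join b6 pred b0: · stop@b0
  join b6 pred b4: b4→b3→b2 stop@b0
  b0 → ∅
  b1 → ∅
  b2 → {b2,b6}
  b3 → {b2,b3,b6}
  b4 → {b3,b6}
  b5 → ∅
  b6 → ∅

φ for y: defs {b0,b1,b3,b4,b5}
  DF⁺ = {b2,b3,b6}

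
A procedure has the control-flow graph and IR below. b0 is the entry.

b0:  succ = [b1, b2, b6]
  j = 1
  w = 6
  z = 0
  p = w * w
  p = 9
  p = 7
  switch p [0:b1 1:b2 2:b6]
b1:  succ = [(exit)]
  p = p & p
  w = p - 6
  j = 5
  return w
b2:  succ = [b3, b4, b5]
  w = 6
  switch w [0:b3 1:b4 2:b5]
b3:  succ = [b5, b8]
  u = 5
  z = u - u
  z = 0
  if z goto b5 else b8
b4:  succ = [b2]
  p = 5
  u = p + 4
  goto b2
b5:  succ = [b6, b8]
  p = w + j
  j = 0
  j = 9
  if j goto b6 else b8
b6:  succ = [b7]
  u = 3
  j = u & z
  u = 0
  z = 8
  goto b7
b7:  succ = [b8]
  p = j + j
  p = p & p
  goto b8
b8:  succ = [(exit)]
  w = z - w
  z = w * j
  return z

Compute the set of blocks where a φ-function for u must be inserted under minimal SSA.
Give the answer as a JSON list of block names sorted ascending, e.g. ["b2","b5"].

Answer: ["b2", "b5", "b6", "b8"]

Derivation:
idom tree: b1←b0 b2←b0 b3←b2 b4←b2 b5←b2 b6←b0 b7←b6 b8←b0
Join-block Dom:
  b2: preds {b0,b4}: {b0} ∩ {b0,b2,b4} = {b0}; idom=b0
  b5: preds {b2,b3}: {b0,b2} ∩ {b0,b2,b3} = {b0,b2}; idom=b2
  b6: preds {b0,b5}: {b0} ∩ {b0,b2,b5} = {b0}; idom=b0
  b8: preds {b3,b5,b7}: {b0,b2,b3} ∩ {b0,b2,b5} ∩ {b0,b6,b7} = {b0}; idom=b0

DF derivation:
  join b2 pred b0: · stop@b0
  join b2 pred b4: b4→b2 stop@b0
  join b5 pred b2: · stop@b2
  join b5 pred b3: b3 stop@b2
  join b6 pred b0: · stop@b0
  join b6 pred b5: b5→b2 stop@b0
  join b8 pred b3: b3→b2 stop@b0
  join b8 pred b5: b5→b2 stop@b0
  join b8 pred b7: b7→b6 stop@b0
  b0: DF=∅
  b1: DF=∅
  b2: DF={b2,b6,b8}
  b3: DF={b5,b8}
  b4: DF={b2}
  b5: DF={b6,b8}
  b6: DF={b8}
  b7: DF={b8}
  b8: DF=∅

φ for u: defs {b3,b4,b6}
  DF⁺ = {b2,b5,b6,b8}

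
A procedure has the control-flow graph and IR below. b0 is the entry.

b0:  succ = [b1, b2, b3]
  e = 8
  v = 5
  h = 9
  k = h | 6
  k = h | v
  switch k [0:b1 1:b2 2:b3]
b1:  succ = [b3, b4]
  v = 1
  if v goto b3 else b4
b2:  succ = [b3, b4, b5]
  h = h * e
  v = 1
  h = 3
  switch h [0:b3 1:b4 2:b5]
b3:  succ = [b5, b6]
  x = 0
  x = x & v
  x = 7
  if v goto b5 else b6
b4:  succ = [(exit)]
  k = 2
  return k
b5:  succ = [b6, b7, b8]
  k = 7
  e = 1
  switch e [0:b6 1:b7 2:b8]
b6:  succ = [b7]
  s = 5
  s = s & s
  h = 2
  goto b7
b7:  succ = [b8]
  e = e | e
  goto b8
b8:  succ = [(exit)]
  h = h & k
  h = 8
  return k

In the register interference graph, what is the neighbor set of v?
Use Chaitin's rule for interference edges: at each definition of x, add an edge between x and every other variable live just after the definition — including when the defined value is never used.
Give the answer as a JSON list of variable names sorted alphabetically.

Per-block:
  b0: {e,h,k,v} / ∅
  b1: {v} / ∅
  b2: {h,v} / {e,h}
  b3: {x} / {v}
  b4: {k} / ∅
  b5: {e,k} / ∅
  b6: {h,s} / ∅
  b7: {e} / {e}
  b8: {h} / {h,k}

Liveness:
  b0 li=∅ lo={e,h,k,v}
  b1 li={e,h,k} lo={e,h,k,v}
  b2 li={e,h,k} lo={e,h,k,v}
  b3 li={e,h,k,v} lo={e,h,k}
  b4 li=∅ lo=∅
  b5 li={h} lo={e,h,k}
  b6 li={e,k} lo={e,h,k}
  b7 li={e,h,k} lo={h,k}
  b8 li={h,k} lo=∅

Interfere edges:
  e — {h,k,s,v,x}
  h — {e,k,v,x}
  k — {e,h,s,v,x}
  s — {e,k}
  v — {e,h,k,x}
  x — {e,h,k,v}

N(v) = ["e", "h", "k", "x"]

Answer: ["e", "h", "k", "x"]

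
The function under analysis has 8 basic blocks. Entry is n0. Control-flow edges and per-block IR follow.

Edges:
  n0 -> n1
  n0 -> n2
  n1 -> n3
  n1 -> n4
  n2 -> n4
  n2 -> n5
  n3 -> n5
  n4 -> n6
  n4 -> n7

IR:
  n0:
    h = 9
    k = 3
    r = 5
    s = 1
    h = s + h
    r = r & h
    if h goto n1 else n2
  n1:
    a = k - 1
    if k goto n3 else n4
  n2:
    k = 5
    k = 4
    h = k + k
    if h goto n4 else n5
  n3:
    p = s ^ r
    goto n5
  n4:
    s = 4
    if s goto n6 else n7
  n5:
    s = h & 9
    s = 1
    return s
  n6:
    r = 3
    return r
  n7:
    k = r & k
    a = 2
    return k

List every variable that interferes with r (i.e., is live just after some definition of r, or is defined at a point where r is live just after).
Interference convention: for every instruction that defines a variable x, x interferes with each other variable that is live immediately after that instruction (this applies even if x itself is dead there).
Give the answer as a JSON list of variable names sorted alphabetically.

Per-block:
  n0: {h,k,r,s} / ∅
  n1: {a} / {k}
  n2: {h,k} / ∅
  n3: {p} / {r,s}
  n4: {s} / ∅
  n5: {s} / {h}
  n6: {r} / ∅
  n7: {a,k} / {k,r}

Backward fixpoint:
  n0: in=∅ out={h,k,r,s}
  n1: in={h,k,r,s} out={h,k,r,s}
  n2: in={r} out={h,k,r}
  n3: in={h,r,s} out={h}
  n4: in={k,r} out={k,r}
  n5: in={h} out=∅
  n6: in=∅ out=∅
  n7: in={k,r} out=∅

Interfere edges:
  a↔{h,k,r,s}
  h↔{a,k,p,r,s}
  k↔{a,h,r,s}
  p↔{h}
  r↔{a,h,k,s}
  s↔{a,h,k,r}

N(r) = ["a", "h", "k", "s"]

Answer: ["a", "h", "k", "s"]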